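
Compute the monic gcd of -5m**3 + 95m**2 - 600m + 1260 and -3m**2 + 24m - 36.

By polynomial division,
  -5m**3 + 95m**2 - 600m + 1260 = ((5/3)m - 55/3)(-3m**2 + 24m - 36) + (-100m + 600)
  -3m**2 + 24m - 36 = ((3/100)m - 3/50)(-100m + 600) + (0)
Last nonzero remainder: -100m + 600. Dividing through by -100 gives the monic gcd m - 6.

m - 6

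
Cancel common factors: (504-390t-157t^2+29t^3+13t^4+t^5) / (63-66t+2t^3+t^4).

(168+94t+17t^2+t^3)/(21+6t+t^2)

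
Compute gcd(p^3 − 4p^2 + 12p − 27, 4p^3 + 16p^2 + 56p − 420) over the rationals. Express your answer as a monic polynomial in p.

p − 3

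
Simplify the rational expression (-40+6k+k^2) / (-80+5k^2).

Euclidean algorithm in ℚ[k]:
  k^2+6k-40 = (1/5)(5k^2-80) + (6k-24)
  5k^2-80 = ((5/6)k+10/3)(6k-24) + (0)
Last nonzero remainder: 6k-24. Dividing through by 6 gives the monic gcd k-4.
Cancel k-4 from numerator and denominator to get the reduced form.

(10+k)/(20+5k)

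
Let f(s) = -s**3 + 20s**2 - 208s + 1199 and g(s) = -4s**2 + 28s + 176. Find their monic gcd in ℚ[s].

Repeated division with remainder:
  -s**3 + 20s**2 - 208s + 1199 = ((1/4)s - 13/4)(-4s**2 + 28s + 176) + (-161s + 1771)
  -4s**2 + 28s + 176 = ((4/161)s + 16/161)(-161s + 1771) + (0)
Last nonzero remainder: -161s + 1771. Dividing through by -161 gives the monic gcd s - 11.

s - 11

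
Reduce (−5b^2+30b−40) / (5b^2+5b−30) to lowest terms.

By polynomial division,
  −5b^2+30b−40 = (−1)(5b^2+5b−30) + (35b−70)
  5b^2+5b−30 = ((1/7)b+3/7)(35b−70) + (0)
Last nonzero remainder: 35b−70. Dividing through by 35 gives the monic gcd b−2.
Cancel b−2 from numerator and denominator to get the reduced form.

(−b+4)/(b+3)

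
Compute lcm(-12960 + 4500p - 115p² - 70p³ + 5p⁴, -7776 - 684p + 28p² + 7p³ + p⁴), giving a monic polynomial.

Euclidean algorithm in ℚ[p]:
  5p⁴ - 70p³ - 115p² + 4500p - 12960 = (5)(p⁴ + 7p³ + 28p² - 684p - 7776) + (-105p³ - 255p² + 7920p + 25920)
  p⁴ + 7p³ + 28p² - 684p - 7776 = (-(1/105)p - 32/735)(-105p³ - 255p² + 7920p + 25920) + ((4524/49)p² - (4524/49)p - 325728/49)
  -105p³ - 255p² + 7920p + 25920 = (-(1715/1508)p - 1470/377)((4524/49)p² - (4524/49)p - 325728/49) + (0)
Last nonzero remainder: (4524/49)p² - (4524/49)p - 325728/49. Dividing through by 4524/49 gives the monic gcd p² - p - 72.
Then lcm(f, g) = f·g / gcd(f, g); expanding and making the result monic gives the answer.

-279936 + 76464p + 2124p² - 796p³ - 27p⁴ - 6p⁵ + p⁶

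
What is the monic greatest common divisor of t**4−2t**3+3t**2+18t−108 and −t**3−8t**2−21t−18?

By polynomial division,
  t**4−2t**3+3t**2+18t−108 = (−t+10)(−t**3−8t**2−21t−18) + (62t**2+210t+72)
  −t**3−8t**2−21t−18 = (−(1/62)t−143/1922)(62t**2+210t+72) + (−(4050/961)t−12150/961)
  62t**2+210t+72 = (−(29791/2025)t−3844/675)(−(4050/961)t−12150/961) + (0)
Last nonzero remainder: −(4050/961)t−12150/961. Dividing through by −4050/961 gives the monic gcd t+3.

t+3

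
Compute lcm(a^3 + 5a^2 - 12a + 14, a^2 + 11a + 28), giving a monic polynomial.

a^4 + 9a^3 + 8a^2 - 34a + 56

Apply the Euclidean algorithm:
  a^3 + 5a^2 - 12a + 14 = (a - 6)(a^2 + 11a + 28) + (26a + 182)
  a^2 + 11a + 28 = ((1/26)a + 2/13)(26a + 182) + (0)
Last nonzero remainder: 26a + 182. Dividing through by 26 gives the monic gcd a + 7.
Then lcm(f, g) = f·g / gcd(f, g); expanding and making the result monic gives the answer.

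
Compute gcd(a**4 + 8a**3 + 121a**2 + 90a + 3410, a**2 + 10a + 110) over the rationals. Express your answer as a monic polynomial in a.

Euclidean algorithm in ℚ[a]:
  a**4 + 8a**3 + 121a**2 + 90a + 3410 = (a**2 - 2a + 31)(a**2 + 10a + 110) + (0)
The last nonzero remainder a**2 + 10a + 110 is already monic.

a**2 + 10a + 110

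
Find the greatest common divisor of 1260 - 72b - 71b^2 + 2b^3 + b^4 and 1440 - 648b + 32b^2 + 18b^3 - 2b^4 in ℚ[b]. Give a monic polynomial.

Repeated division with remainder:
  b^4 + 2b^3 - 71b^2 - 72b + 1260 = (-1/2)(-2b^4 + 18b^3 + 32b^2 - 648b + 1440) + (11b^3 - 55b^2 - 396b + 1980)
  -2b^4 + 18b^3 + 32b^2 - 648b + 1440 = (-(2/11)b + 8/11)(11b^3 - 55b^2 - 396b + 1980) + (0)
Last nonzero remainder: 11b^3 - 55b^2 - 396b + 1980. Dividing through by 11 gives the monic gcd b^3 - 5b^2 - 36b + 180.

180 - 36b - 5b^2 + b^3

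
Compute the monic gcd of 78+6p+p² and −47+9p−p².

1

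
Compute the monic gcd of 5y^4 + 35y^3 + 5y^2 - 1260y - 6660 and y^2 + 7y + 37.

By polynomial division,
  5y^4 + 35y^3 + 5y^2 - 1260y - 6660 = (5y^2 - 180)(y^2 + 7y + 37) + (0)
The last nonzero remainder y^2 + 7y + 37 is already monic.

y^2 + 7y + 37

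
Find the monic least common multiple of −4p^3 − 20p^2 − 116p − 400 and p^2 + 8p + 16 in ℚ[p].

By polynomial division,
  −4p^3 − 20p^2 − 116p − 400 = (−4p + 12)(p^2 + 8p + 16) + (−148p − 592)
  p^2 + 8p + 16 = (−(1/148)p − 1/37)(−148p − 592) + (0)
Last nonzero remainder: −148p − 592. Dividing through by −148 gives the monic gcd p + 4.
Then lcm(f, g) = f·g / gcd(f, g); expanding and making the result monic gives the answer.

p^4 + 9p^3 + 49p^2 + 216p + 400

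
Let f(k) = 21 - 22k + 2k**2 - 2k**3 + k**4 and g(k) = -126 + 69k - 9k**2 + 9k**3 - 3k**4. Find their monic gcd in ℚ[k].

By polynomial division,
  k**4 - 2k**3 + 2k**2 - 22k + 21 = (-1/3)(-3k**4 + 9k**3 - 9k**2 + 69k - 126) + (k**3 - k**2 + k - 21)
  -3k**4 + 9k**3 - 9k**2 + 69k - 126 = (-3k + 6)(k**3 - k**2 + k - 21) + (0)
The last nonzero remainder k**3 - k**2 + k - 21 is already monic.

-21 + k - k**2 + k**3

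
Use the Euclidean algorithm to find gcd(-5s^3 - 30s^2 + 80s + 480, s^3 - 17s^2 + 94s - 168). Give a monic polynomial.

Repeated division with remainder:
  -5s^3 - 30s^2 + 80s + 480 = (-5)(s^3 - 17s^2 + 94s - 168) + (-115s^2 + 550s - 360)
  s^3 - 17s^2 + 94s - 168 = (-(1/115)s + 281/2645)(-115s^2 + 550s - 360) + ((17160/529)s - 68640/529)
  -115s^2 + 550s - 360 = (-(12167/3432)s + 1587/572)((17160/529)s - 68640/529) + (0)
Last nonzero remainder: (17160/529)s - 68640/529. Dividing through by 17160/529 gives the monic gcd s - 4.

s - 4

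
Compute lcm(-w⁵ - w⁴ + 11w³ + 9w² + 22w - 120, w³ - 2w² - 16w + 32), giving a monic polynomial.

Apply the Euclidean algorithm:
  -w⁵ - w⁴ + 11w³ + 9w² + 22w - 120 = (-w² - 3w - 11)(w³ - 2w² - 16w + 32) + (-29w² - 58w + 232)
  w³ - 2w² - 16w + 32 = (-(1/29)w + 4/29)(-29w² - 58w + 232) + (0)
Last nonzero remainder: -29w² - 58w + 232. Dividing through by -29 gives the monic gcd w² + 2w - 8.
Then lcm(f, g) = f·g / gcd(f, g); expanding and making the result monic gives the answer.

w⁶ - 3w⁵ - 15w⁴ + 35w³ + 14w² + 208w - 480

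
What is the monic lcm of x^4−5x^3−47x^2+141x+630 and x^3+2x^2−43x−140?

Apply the Euclidean algorithm:
  x^4−5x^3−47x^2+141x+630 = (x−7)(x^3+2x^2−43x−140) + (10x^2−20x−350)
  x^3+2x^2−43x−140 = ((1/10)x+2/5)(10x^2−20x−350) + (0)
Last nonzero remainder: 10x^2−20x−350. Dividing through by 10 gives the monic gcd x^2−2x−35.
Then lcm(f, g) = f·g / gcd(f, g); expanding and making the result monic gives the answer.

x^5−x^4−67x^3−47x^2+1194x+2520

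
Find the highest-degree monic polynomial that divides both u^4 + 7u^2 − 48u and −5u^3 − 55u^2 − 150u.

u

Apply the Euclidean algorithm:
  u^4 + 7u^2 − 48u = (−(1/5)u + 11/5)(−5u^3 − 55u^2 − 150u) + (98u^2 + 282u)
  −5u^3 − 55u^2 − 150u = (−(5/98)u − 995/2401)(98u^2 + 282u) + (−(79560/2401)u)
  98u^2 + 282u = (−(117649/39780)u − 112847/13260)(−(79560/2401)u) + (0)
Last nonzero remainder: −(79560/2401)u. Dividing through by −79560/2401 gives the monic gcd u.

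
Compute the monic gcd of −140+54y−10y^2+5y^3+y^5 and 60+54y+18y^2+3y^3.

By polynomial division,
  y^5+5y^3−10y^2+54y−140 = ((1/3)y^2−2y+23/3)(3y^3+18y^2+54y+60) + (−60y^2−240y−600)
  3y^3+18y^2+54y+60 = (−(1/20)y−1/10)(−60y^2−240y−600) + (0)
Last nonzero remainder: −60y^2−240y−600. Dividing through by −60 gives the monic gcd y^2+4y+10.

10+4y+y^2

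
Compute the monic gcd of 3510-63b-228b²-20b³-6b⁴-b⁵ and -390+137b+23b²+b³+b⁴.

Euclidean algorithm in ℚ[b]:
  -b⁵-6b⁴-20b³-228b²-63b+3510 = (-b-5)(b⁴+b³+23b²+137b-390) + (8b³+24b²+232b+1560)
  b⁴+b³+23b²+137b-390 = ((1/8)b-1/4)(8b³+24b²+232b+1560) + (0)
Last nonzero remainder: 8b³+24b²+232b+1560. Dividing through by 8 gives the monic gcd b³+3b²+29b+195.

195+29b+3b²+b³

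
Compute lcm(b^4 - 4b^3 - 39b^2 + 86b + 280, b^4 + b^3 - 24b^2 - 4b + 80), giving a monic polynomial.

b^5 - 6b^4 - 31b^3 + 164b^2 + 108b - 560

Repeated division with remainder:
  b^4 - 4b^3 - 39b^2 + 86b + 280 = (b^4 + b^3 - 24b^2 - 4b + 80) + (-5b^3 - 15b^2 + 90b + 200)
  b^4 + b^3 - 24b^2 - 4b + 80 = (-(1/5)b + 2/5)(-5b^3 - 15b^2 + 90b + 200) + (0)
Last nonzero remainder: -5b^3 - 15b^2 + 90b + 200. Dividing through by -5 gives the monic gcd b^3 + 3b^2 - 18b - 40.
Then lcm(f, g) = f·g / gcd(f, g); expanding and making the result monic gives the answer.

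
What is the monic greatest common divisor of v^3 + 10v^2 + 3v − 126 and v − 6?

Euclidean algorithm in ℚ[v]:
  v^3 + 10v^2 + 3v − 126 = (v^2 + 16v + 99)(v − 6) + (468)
  v − 6 = ((1/468)v − 1/78)(468) + (0)
The last nonzero remainder is the constant 468, so the polynomials are coprime and gcd = 1.

1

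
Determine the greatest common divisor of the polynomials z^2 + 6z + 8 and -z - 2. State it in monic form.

z + 2

By polynomial division,
  z^2 + 6z + 8 = (-z - 4)(-z - 2) + (0)
Last nonzero remainder: -z - 2. Dividing through by -1 gives the monic gcd z + 2.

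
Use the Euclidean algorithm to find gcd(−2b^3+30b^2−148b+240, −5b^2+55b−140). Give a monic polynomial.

b−4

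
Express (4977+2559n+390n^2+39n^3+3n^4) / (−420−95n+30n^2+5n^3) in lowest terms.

(237+9n+3n^2)/(−20+5n)

Euclidean algorithm in ℚ[n]:
  3n^4+39n^3+390n^2+2559n+4977 = ((3/5)n+21/5)(5n^3+30n^2−95n−420) + (321n^2+3210n+6741)
  5n^3+30n^2−95n−420 = ((5/321)n−20/321)(321n^2+3210n+6741) + (0)
Last nonzero remainder: 321n^2+3210n+6741. Dividing through by 321 gives the monic gcd n^2+10n+21.
Cancel n^2+10n+21 from numerator and denominator to get the reduced form.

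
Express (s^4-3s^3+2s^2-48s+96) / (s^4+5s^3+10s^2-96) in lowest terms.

(s-4)/(s+4)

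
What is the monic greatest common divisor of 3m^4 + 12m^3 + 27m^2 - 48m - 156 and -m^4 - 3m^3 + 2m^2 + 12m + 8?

Euclidean algorithm in ℚ[m]:
  3m^4 + 12m^3 + 27m^2 - 48m - 156 = (-3)(-m^4 - 3m^3 + 2m^2 + 12m + 8) + (3m^3 + 33m^2 - 12m - 132)
  -m^4 - 3m^3 + 2m^2 + 12m + 8 = (-(1/3)m + 8/3)(3m^3 + 33m^2 - 12m - 132) + (-90m^2 + 360)
  3m^3 + 33m^2 - 12m - 132 = (-(1/30)m - 11/30)(-90m^2 + 360) + (0)
Last nonzero remainder: -90m^2 + 360. Dividing through by -90 gives the monic gcd m^2 - 4.

m^2 - 4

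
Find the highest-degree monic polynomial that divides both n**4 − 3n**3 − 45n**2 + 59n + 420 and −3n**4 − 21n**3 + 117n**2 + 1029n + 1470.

n**2 − 2n − 35

Euclidean algorithm in ℚ[n]:
  n**4 − 3n**3 − 45n**2 + 59n + 420 = (−1/3)(−3n**4 − 21n**3 + 117n**2 + 1029n + 1470) + (−10n**3 − 6n**2 + 402n + 910)
  −3n**4 − 21n**3 + 117n**2 + 1029n + 1470 = ((3/10)n + 48/25)(−10n**3 − 6n**2 + 402n + 910) + ((198/25)n**2 − (396/25)n − 1386/5)
  −10n**3 − 6n**2 + 402n + 910 = (−(125/99)n − 325/99)((198/25)n**2 − (396/25)n − 1386/5) + (0)
Last nonzero remainder: (198/25)n**2 − (396/25)n − 1386/5. Dividing through by 198/25 gives the monic gcd n**2 − 2n − 35.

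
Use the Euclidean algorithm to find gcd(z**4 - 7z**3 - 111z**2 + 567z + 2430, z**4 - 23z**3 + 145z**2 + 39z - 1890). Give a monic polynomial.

z**3 - 16z**2 + 33z + 270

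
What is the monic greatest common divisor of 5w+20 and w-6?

1

By polynomial division,
  5w+20 = (5)(w-6) + (50)
  w-6 = ((1/50)w-3/25)(50) + (0)
The last nonzero remainder is the constant 50, so the polynomials are coprime and gcd = 1.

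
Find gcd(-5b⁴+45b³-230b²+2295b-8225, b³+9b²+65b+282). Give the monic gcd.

Repeated division with remainder:
  -5b⁴+45b³-230b²+2295b-8225 = (-5b+90)(b³+9b²+65b+282) + (-715b²-2145b-33605)
  b³+9b²+65b+282 = (-(1/715)b-6/715)(-715b²-2145b-33605) + (0)
Last nonzero remainder: -715b²-2145b-33605. Dividing through by -715 gives the monic gcd b²+3b+47.

b²+3b+47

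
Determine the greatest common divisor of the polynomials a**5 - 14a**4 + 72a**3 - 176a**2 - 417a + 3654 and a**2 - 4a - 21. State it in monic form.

a**2 - 4a - 21

Euclidean algorithm in ℚ[a]:
  a**5 - 14a**4 + 72a**3 - 176a**2 - 417a + 3654 = (a**3 - 10a**2 + 53a - 174)(a**2 - 4a - 21) + (0)
The last nonzero remainder a**2 - 4a - 21 is already monic.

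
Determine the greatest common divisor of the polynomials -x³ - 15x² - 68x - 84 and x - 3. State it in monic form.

1

Apply the Euclidean algorithm:
  -x³ - 15x² - 68x - 84 = (-x² - 18x - 122)(x - 3) + (-450)
  x - 3 = (-(1/450)x + 1/150)(-450) + (0)
The last nonzero remainder is the constant -450, so the polynomials are coprime and gcd = 1.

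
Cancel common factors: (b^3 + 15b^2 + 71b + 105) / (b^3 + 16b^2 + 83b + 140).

Repeated division with remainder:
  b^3 + 15b^2 + 71b + 105 = (b^3 + 16b^2 + 83b + 140) + (-b^2 - 12b - 35)
  b^3 + 16b^2 + 83b + 140 = (-b - 4)(-b^2 - 12b - 35) + (0)
Last nonzero remainder: -b^2 - 12b - 35. Dividing through by -1 gives the monic gcd b^2 + 12b + 35.
Cancel b^2 + 12b + 35 from numerator and denominator to get the reduced form.

(b + 3)/(b + 4)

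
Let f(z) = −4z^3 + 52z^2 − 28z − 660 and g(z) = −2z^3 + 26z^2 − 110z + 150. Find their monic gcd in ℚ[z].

Euclidean algorithm in ℚ[z]:
  −4z^3 + 52z^2 − 28z − 660 = (2)(−2z^3 + 26z^2 − 110z + 150) + (192z − 960)
  −2z^3 + 26z^2 − 110z + 150 = (−(1/96)z^2 + (1/12)z − 5/32)(192z − 960) + (0)
Last nonzero remainder: 192z − 960. Dividing through by 192 gives the monic gcd z − 5.

z − 5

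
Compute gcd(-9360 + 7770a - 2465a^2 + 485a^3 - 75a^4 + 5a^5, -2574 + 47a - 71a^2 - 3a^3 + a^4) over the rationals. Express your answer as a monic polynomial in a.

Apply the Euclidean algorithm:
  5a^5 - 75a^4 + 485a^3 - 2465a^2 + 7770a - 9360 = (5a - 60)(a^4 - 3a^3 - 71a^2 + 47a - 2574) + (660a^3 - 6960a^2 + 23460a - 163800)
  a^4 - 3a^3 - 71a^2 + 47a - 2574 = ((1/660)a + 83/7260)(660a^3 - 6960a^2 + 23460a - 163800) + (-(3264/121)a^2 + (3264/121)a - 84864/121)
  660a^3 - 6960a^2 + 23460a - 163800 = (-(6655/272)a + 63525/272)(-(3264/121)a^2 + (3264/121)a - 84864/121) + (0)
Last nonzero remainder: -(3264/121)a^2 + (3264/121)a - 84864/121. Dividing through by -3264/121 gives the monic gcd a^2 - a + 26.

26 - a + a^2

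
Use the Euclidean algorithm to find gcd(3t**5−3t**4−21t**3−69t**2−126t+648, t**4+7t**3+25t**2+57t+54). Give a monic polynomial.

By polynomial division,
  3t**5−3t**4−21t**3−69t**2−126t+648 = (3t−24)(t**4+7t**3+25t**2+57t+54) + (72t**3+360t**2+1080t+1944)
  t**4+7t**3+25t**2+57t+54 = ((1/72)t+1/36)(72t**3+360t**2+1080t+1944) + (0)
Last nonzero remainder: 72t**3+360t**2+1080t+1944. Dividing through by 72 gives the monic gcd t**3+5t**2+15t+27.

t**3+5t**2+15t+27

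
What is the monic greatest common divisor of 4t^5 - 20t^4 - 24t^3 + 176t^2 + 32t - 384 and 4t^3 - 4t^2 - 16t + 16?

Repeated division with remainder:
  4t^5 - 20t^4 - 24t^3 + 176t^2 + 32t - 384 = (t^2 - 4t - 6)(4t^3 - 4t^2 - 16t + 16) + (72t^2 - 288)
  4t^3 - 4t^2 - 16t + 16 = ((1/18)t - 1/18)(72t^2 - 288) + (0)
Last nonzero remainder: 72t^2 - 288. Dividing through by 72 gives the monic gcd t^2 - 4.

t^2 - 4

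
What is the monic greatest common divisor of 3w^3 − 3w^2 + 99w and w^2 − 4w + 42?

1

Apply the Euclidean algorithm:
  3w^3 − 3w^2 + 99w = (3w + 9)(w^2 − 4w + 42) + (9w − 378)
  w^2 − 4w + 42 = ((1/9)w + 38/9)(9w − 378) + (1638)
  9w − 378 = ((1/182)w − 3/13)(1638) + (0)
The last nonzero remainder is the constant 1638, so the polynomials are coprime and gcd = 1.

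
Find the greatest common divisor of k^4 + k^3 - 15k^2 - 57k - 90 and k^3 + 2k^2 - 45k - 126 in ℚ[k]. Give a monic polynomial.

Euclidean algorithm in ℚ[k]:
  k^4 + k^3 - 15k^2 - 57k - 90 = (k - 1)(k^3 + 2k^2 - 45k - 126) + (32k^2 + 24k - 216)
  k^3 + 2k^2 - 45k - 126 = ((1/32)k + 5/128)(32k^2 + 24k - 216) + (-(627/16)k - 1881/16)
  32k^2 + 24k - 216 = (-(512/627)k + 384/209)(-(627/16)k - 1881/16) + (0)
Last nonzero remainder: -(627/16)k - 1881/16. Dividing through by -627/16 gives the monic gcd k + 3.

k + 3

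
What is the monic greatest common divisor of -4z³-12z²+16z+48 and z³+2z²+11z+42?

z+3

Repeated division with remainder:
  -4z³-12z²+16z+48 = (-4)(z³+2z²+11z+42) + (-4z²+60z+216)
  z³+2z²+11z+42 = (-(1/4)z-17/4)(-4z²+60z+216) + (320z+960)
  -4z²+60z+216 = (-(1/80)z+9/40)(320z+960) + (0)
Last nonzero remainder: 320z+960. Dividing through by 320 gives the monic gcd z+3.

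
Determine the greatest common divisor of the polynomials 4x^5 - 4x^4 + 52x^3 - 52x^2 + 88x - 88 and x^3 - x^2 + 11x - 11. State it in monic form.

x^3 - x^2 + 11x - 11

Euclidean algorithm in ℚ[x]:
  4x^5 - 4x^4 + 52x^3 - 52x^2 + 88x - 88 = (4x^2 + 8)(x^3 - x^2 + 11x - 11) + (0)
The last nonzero remainder x^3 - x^2 + 11x - 11 is already monic.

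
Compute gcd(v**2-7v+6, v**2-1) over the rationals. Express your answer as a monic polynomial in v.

v-1

Repeated division with remainder:
  v**2-7v+6 = (v**2-1) + (-7v+7)
  v**2-1 = (-(1/7)v-1/7)(-7v+7) + (0)
Last nonzero remainder: -7v+7. Dividing through by -7 gives the monic gcd v-1.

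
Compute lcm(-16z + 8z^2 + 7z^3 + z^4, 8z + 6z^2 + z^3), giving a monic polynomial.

Euclidean algorithm in ℚ[z]:
  z^4 + 7z^3 + 8z^2 - 16z = (z + 1)(z^3 + 6z^2 + 8z) + (-6z^2 - 24z)
  z^3 + 6z^2 + 8z = (-(1/6)z - 1/3)(-6z^2 - 24z) + (0)
Last nonzero remainder: -6z^2 - 24z. Dividing through by -6 gives the monic gcd z^2 + 4z.
Then lcm(f, g) = f·g / gcd(f, g); expanding and making the result monic gives the answer.

-32z + 22z^3 + 9z^4 + z^5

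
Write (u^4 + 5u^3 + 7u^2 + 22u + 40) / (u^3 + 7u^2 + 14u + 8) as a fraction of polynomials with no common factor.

(u^2 − u + 5)/(u + 1)

By polynomial division,
  u^4 + 5u^3 + 7u^2 + 22u + 40 = (u − 2)(u^3 + 7u^2 + 14u + 8) + (7u^2 + 42u + 56)
  u^3 + 7u^2 + 14u + 8 = ((1/7)u + 1/7)(7u^2 + 42u + 56) + (0)
Last nonzero remainder: 7u^2 + 42u + 56. Dividing through by 7 gives the monic gcd u^2 + 6u + 8.
Cancel u^2 + 6u + 8 from numerator and denominator to get the reduced form.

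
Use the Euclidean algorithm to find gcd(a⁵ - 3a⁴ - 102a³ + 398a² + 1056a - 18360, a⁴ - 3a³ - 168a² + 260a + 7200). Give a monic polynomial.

Euclidean algorithm in ℚ[a]:
  a⁵ - 3a⁴ - 102a³ + 398a² + 1056a - 18360 = (a)(a⁴ - 3a³ - 168a² + 260a + 7200) + (66a³ + 138a² - 6144a - 18360)
  a⁴ - 3a³ - 168a² + 260a + 7200 = ((1/66)a - 28/363)(66a³ + 138a² - 6144a - 18360) + (-(7776/121)a² + (7776/121)a + 699840/121)
  66a³ + 138a² - 6144a - 18360 = (-(1331/1296)a - 2057/648)(-(7776/121)a² + (7776/121)a + 699840/121) + (0)
Last nonzero remainder: -(7776/121)a² + (7776/121)a + 699840/121. Dividing through by -7776/121 gives the monic gcd a² - a - 90.

a² - a - 90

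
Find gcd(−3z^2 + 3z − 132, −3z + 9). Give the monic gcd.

1

Euclidean algorithm in ℚ[z]:
  −3z^2 + 3z − 132 = (z + 2)(−3z + 9) + (−150)
  −3z + 9 = ((1/50)z − 3/50)(−150) + (0)
The last nonzero remainder is the constant −150, so the polynomials are coprime and gcd = 1.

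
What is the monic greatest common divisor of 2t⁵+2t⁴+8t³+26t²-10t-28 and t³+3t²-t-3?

t²-1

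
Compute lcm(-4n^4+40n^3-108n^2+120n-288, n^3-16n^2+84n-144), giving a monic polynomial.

By polynomial division,
  -4n^4+40n^3-108n^2+120n-288 = (-4n-24)(n^3-16n^2+84n-144) + (-156n^2+1560n-3744)
  n^3-16n^2+84n-144 = (-(1/156)n+1/26)(-156n^2+1560n-3744) + (0)
Last nonzero remainder: -156n^2+1560n-3744. Dividing through by -156 gives the monic gcd n^2-10n+24.
Then lcm(f, g) = f·g / gcd(f, g); expanding and making the result monic gives the answer.

n^5-16n^4+87n^3-192n^2+252n-432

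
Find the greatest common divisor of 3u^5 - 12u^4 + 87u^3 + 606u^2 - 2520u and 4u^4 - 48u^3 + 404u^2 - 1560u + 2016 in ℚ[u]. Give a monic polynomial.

u^3 - 9u^2 + 74u - 168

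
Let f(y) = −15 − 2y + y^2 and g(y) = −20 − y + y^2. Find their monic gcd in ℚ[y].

−5 + y

Euclidean algorithm in ℚ[y]:
  y^2 − 2y − 15 = (y^2 − y − 20) + (−y + 5)
  y^2 − y − 20 = (−y − 4)(−y + 5) + (0)
Last nonzero remainder: −y + 5. Dividing through by −1 gives the monic gcd y − 5.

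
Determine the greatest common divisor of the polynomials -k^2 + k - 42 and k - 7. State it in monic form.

1

Repeated division with remainder:
  -k^2 + k - 42 = (-k - 6)(k - 7) + (-84)
  k - 7 = (-(1/84)k + 1/12)(-84) + (0)
The last nonzero remainder is the constant -84, so the polynomials are coprime and gcd = 1.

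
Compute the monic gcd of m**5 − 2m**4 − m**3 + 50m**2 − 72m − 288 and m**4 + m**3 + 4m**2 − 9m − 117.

Repeated division with remainder:
  m**5 − 2m**4 − m**3 + 50m**2 − 72m − 288 = (m − 3)(m**4 + m**3 + 4m**2 − 9m − 117) + (−2m**3 + 71m**2 + 18m − 639)
  m**4 + m**3 + 4m**2 − 9m − 117 = (−(1/2)m − 73/4)(−2m**3 + 71m**2 + 18m − 639) + ((5235/4)m**2 − 47115/4)
  −2m**3 + 71m**2 + 18m − 639 = (−(8/5235)m + 284/5235)((5235/4)m**2 − 47115/4) + (0)
Last nonzero remainder: (5235/4)m**2 − 47115/4. Dividing through by 5235/4 gives the monic gcd m**2 − 9.

m**2 − 9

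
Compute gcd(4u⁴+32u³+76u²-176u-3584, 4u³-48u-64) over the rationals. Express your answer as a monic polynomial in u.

Repeated division with remainder:
  4u⁴+32u³+76u²-176u-3584 = (u+8)(4u³-48u-64) + (124u²+272u-3072)
  4u³-48u-64 = ((1/31)u-68/961)(124u²+272u-3072) + ((67600/961)u-270400/961)
  124u²+272u-3072 = ((29791/16900)u+46128/4225)((67600/961)u-270400/961) + (0)
Last nonzero remainder: (67600/961)u-270400/961. Dividing through by 67600/961 gives the monic gcd u-4.

u-4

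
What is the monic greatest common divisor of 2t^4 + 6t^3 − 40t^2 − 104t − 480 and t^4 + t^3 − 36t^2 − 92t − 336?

t^3 + 8t^2 + 20t + 48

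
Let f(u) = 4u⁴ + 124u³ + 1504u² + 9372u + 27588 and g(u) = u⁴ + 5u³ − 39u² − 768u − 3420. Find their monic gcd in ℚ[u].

Repeated division with remainder:
  4u⁴ + 124u³ + 1504u² + 9372u + 27588 = (4)(u⁴ + 5u³ − 39u² − 768u − 3420) + (104u³ + 1660u² + 12444u + 41268)
  u⁴ + 5u³ − 39u² − 768u − 3420 = ((1/104)u − 285/2704)(104u³ + 1660u² + 12444u + 41268) + ((11025/676)u² + (99225/676)u + 628425/676)
  104u³ + 1660u² + 12444u + 41268 = ((70304/11025)u + 489424/11025)((11025/676)u² + (99225/676)u + 628425/676) + (0)
Last nonzero remainder: (11025/676)u² + (99225/676)u + 628425/676. Dividing through by 11025/676 gives the monic gcd u² + 9u + 57.

u² + 9u + 57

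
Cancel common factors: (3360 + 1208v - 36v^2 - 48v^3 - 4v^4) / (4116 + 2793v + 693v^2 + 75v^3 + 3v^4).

By polynomial division,
  -4v^4 - 48v^3 - 36v^2 + 1208v + 3360 = (-4/3)(3v^4 + 75v^3 + 693v^2 + 2793v + 4116) + (52v^3 + 888v^2 + 4932v + 8848)
  3v^4 + 75v^3 + 693v^2 + 2793v + 4116 = ((3/52)v + 309/676)(52v^3 + 888v^2 + 4932v + 8848) + ((432/169)v^2 + (4752/169)v + 12096/169)
  52v^3 + 888v^2 + 4932v + 8848 = ((2197/108)v + 13351/108)((432/169)v^2 + (4752/169)v + 12096/169) + (0)
Last nonzero remainder: (432/169)v^2 + (4752/169)v + 12096/169. Dividing through by 432/169 gives the monic gcd v^2 + 11v + 28.
Cancel v^2 + 11v + 28 from numerator and denominator to get the reduced form.

(120 - 4v - 4v^2)/(147 + 42v + 3v^2)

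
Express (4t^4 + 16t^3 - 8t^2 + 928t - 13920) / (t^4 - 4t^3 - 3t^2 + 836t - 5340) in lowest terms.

(4t^2 + 232)/(t^2 - 8t + 89)

By polynomial division,
  4t^4 + 16t^3 - 8t^2 + 928t - 13920 = (4)(t^4 - 4t^3 - 3t^2 + 836t - 5340) + (32t^3 + 4t^2 - 2416t + 7440)
  t^4 - 4t^3 - 3t^2 + 836t - 5340 = ((1/32)t - 33/256)(32t^3 + 4t^2 - 2416t + 7440) + ((4673/64)t^2 + (4673/16)t - 70095/16)
  32t^3 + 4t^2 - 2416t + 7440 = ((2048/4673)t - 7936/4673)((4673/64)t^2 + (4673/16)t - 70095/16) + (0)
Last nonzero remainder: (4673/64)t^2 + (4673/16)t - 70095/16. Dividing through by 4673/64 gives the monic gcd t^2 + 4t - 60.
Cancel t^2 + 4t - 60 from numerator and denominator to get the reduced form.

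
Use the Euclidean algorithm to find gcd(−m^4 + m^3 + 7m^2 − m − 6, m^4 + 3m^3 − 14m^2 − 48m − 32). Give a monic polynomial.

Apply the Euclidean algorithm:
  −m^4 + m^3 + 7m^2 − m − 6 = (−1)(m^4 + 3m^3 − 14m^2 − 48m − 32) + (4m^3 − 7m^2 − 49m − 38)
  m^4 + 3m^3 − 14m^2 − 48m − 32 = ((1/4)m + 19/16)(4m^3 − 7m^2 − 49m − 38) + ((105/16)m^2 + (315/16)m + 105/8)
  4m^3 − 7m^2 − 49m − 38 = ((64/105)m − 304/105)((105/16)m^2 + (315/16)m + 105/8) + (0)
Last nonzero remainder: (105/16)m^2 + (315/16)m + 105/8. Dividing through by 105/16 gives the monic gcd m^2 + 3m + 2.

m^2 + 3m + 2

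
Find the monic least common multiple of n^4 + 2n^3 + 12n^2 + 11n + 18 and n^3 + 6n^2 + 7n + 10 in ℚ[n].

By polynomial division,
  n^4 + 2n^3 + 12n^2 + 11n + 18 = (n - 4)(n^3 + 6n^2 + 7n + 10) + (29n^2 + 29n + 58)
  n^3 + 6n^2 + 7n + 10 = ((1/29)n + 5/29)(29n^2 + 29n + 58) + (0)
Last nonzero remainder: 29n^2 + 29n + 58. Dividing through by 29 gives the monic gcd n^2 + n + 2.
Then lcm(f, g) = f·g / gcd(f, g); expanding and making the result monic gives the answer.

n^5 + 7n^4 + 22n^3 + 71n^2 + 73n + 90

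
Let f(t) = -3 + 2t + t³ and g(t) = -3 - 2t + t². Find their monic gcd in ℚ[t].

1

Repeated division with remainder:
  t³ + 2t - 3 = (t + 2)(t² - 2t - 3) + (9t + 3)
  t² - 2t - 3 = ((1/9)t - 7/27)(9t + 3) + (-20/9)
  9t + 3 = (-(81/20)t - 27/20)(-20/9) + (0)
The last nonzero remainder is the constant -20/9, so the polynomials are coprime and gcd = 1.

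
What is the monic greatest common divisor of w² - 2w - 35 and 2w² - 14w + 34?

By polynomial division,
  w² - 2w - 35 = (1/2)(2w² - 14w + 34) + (5w - 52)
  2w² - 14w + 34 = ((2/5)w + 34/25)(5w - 52) + (2618/25)
  5w - 52 = ((125/2618)w - 650/1309)(2618/25) + (0)
The last nonzero remainder is the constant 2618/25, so the polynomials are coprime and gcd = 1.

1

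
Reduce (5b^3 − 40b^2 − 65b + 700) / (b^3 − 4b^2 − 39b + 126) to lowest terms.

Euclidean algorithm in ℚ[b]:
  5b^3 − 40b^2 − 65b + 700 = (5)(b^3 − 4b^2 − 39b + 126) + (−20b^2 + 130b + 70)
  b^3 − 4b^2 − 39b + 126 = (−(1/20)b − 1/8)(−20b^2 + 130b + 70) + (−(77/4)b + 539/4)
  −20b^2 + 130b + 70 = ((80/77)b + 40/77)(−(77/4)b + 539/4) + (0)
Last nonzero remainder: −(77/4)b + 539/4. Dividing through by −77/4 gives the monic gcd b − 7.
Cancel b − 7 from numerator and denominator to get the reduced form.

(5b^2 − 5b − 100)/(b^2 + 3b − 18)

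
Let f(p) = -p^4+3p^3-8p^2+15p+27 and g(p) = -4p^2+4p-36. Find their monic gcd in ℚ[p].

Euclidean algorithm in ℚ[p]:
  -p^4+3p^3-8p^2+15p+27 = ((1/4)p^2-(1/2)p-3/4)(-4p^2+4p-36) + (0)
Last nonzero remainder: -4p^2+4p-36. Dividing through by -4 gives the monic gcd p^2-p+9.

p^2-p+9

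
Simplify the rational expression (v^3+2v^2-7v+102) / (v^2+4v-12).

(v^2-4v+17)/(v-2)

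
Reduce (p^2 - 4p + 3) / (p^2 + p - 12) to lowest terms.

(p - 1)/(p + 4)

Repeated division with remainder:
  p^2 - 4p + 3 = (p^2 + p - 12) + (-5p + 15)
  p^2 + p - 12 = (-(1/5)p - 4/5)(-5p + 15) + (0)
Last nonzero remainder: -5p + 15. Dividing through by -5 gives the monic gcd p - 3.
Cancel p - 3 from numerator and denominator to get the reduced form.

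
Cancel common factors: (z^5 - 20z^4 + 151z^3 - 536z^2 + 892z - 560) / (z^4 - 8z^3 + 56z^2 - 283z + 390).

(z^3 - 13z^2 + 50z - 56)/(z^2 - z + 39)

Apply the Euclidean algorithm:
  z^5 - 20z^4 + 151z^3 - 536z^2 + 892z - 560 = (z - 12)(z^4 - 8z^3 + 56z^2 - 283z + 390) + (-z^3 + 419z^2 - 2894z + 4120)
  z^4 - 8z^3 + 56z^2 - 283z + 390 = (-z - 411)(-z^3 + 419z^2 - 2894z + 4120) + (169371z^2 - 1185597z + 1693710)
  -z^3 + 419z^2 - 2894z + 4120 = (-(1/169371)z + 412/169371)(169371z^2 - 1185597z + 1693710) + (0)
Last nonzero remainder: 169371z^2 - 1185597z + 1693710. Dividing through by 169371 gives the monic gcd z^2 - 7z + 10.
Cancel z^2 - 7z + 10 from numerator and denominator to get the reduced form.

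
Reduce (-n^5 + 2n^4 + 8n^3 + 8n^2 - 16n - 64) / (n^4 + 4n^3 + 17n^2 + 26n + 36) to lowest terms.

Euclidean algorithm in ℚ[n]:
  -n^5 + 2n^4 + 8n^3 + 8n^2 - 16n - 64 = (-n + 6)(n^4 + 4n^3 + 17n^2 + 26n + 36) + (n^3 - 68n^2 - 136n - 280)
  n^4 + 4n^3 + 17n^2 + 26n + 36 = (n + 72)(n^3 - 68n^2 - 136n - 280) + (5049n^2 + 10098n + 20196)
  n^3 - 68n^2 - 136n - 280 = ((1/5049)n - 70/5049)(5049n^2 + 10098n + 20196) + (0)
Last nonzero remainder: 5049n^2 + 10098n + 20196. Dividing through by 5049 gives the monic gcd n^2 + 2n + 4.
Cancel n^2 + 2n + 4 from numerator and denominator to get the reduced form.

(-n^3 + 4n^2 + 4n - 16)/(n^2 + 2n + 9)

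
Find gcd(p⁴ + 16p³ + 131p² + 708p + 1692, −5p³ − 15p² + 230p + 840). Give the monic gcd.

p + 6

Apply the Euclidean algorithm:
  p⁴ + 16p³ + 131p² + 708p + 1692 = (−(1/5)p − 13/5)(−5p³ − 15p² + 230p + 840) + (138p² + 1474p + 3876)
  −5p³ − 15p² + 230p + 840 = (−(5/138)p + 1325/4761)(138p² + 1474p + 3876) + (−(189410/4761)p − 378820/1587)
  138p² + 1474p + 3876 = (−(328509/94705)p − 1537803/94705)(−(189410/4761)p − 378820/1587) + (0)
Last nonzero remainder: −(189410/4761)p − 378820/1587. Dividing through by −189410/4761 gives the monic gcd p + 6.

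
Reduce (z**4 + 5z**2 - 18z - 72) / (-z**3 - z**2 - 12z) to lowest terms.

(-z**2 + z + 6)/(z)

Repeated division with remainder:
  z**4 + 5z**2 - 18z - 72 = (-z + 1)(-z**3 - z**2 - 12z) + (-6z**2 - 6z - 72)
  -z**3 - z**2 - 12z = ((1/6)z)(-6z**2 - 6z - 72) + (0)
Last nonzero remainder: -6z**2 - 6z - 72. Dividing through by -6 gives the monic gcd z**2 + z + 12.
Cancel z**2 + z + 12 from numerator and denominator to get the reduced form.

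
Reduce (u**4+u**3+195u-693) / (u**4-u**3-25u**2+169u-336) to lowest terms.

Euclidean algorithm in ℚ[u]:
  u**4+u**3+195u-693 = (u**4-u**3-25u**2+169u-336) + (2u**3+25u**2+26u-357)
  u**4-u**3-25u**2+169u-336 = ((1/2)u-27/4)(2u**3+25u**2+26u-357) + ((523/4)u**2+523u-10983/4)
  2u**3+25u**2+26u-357 = ((8/523)u+68/523)((523/4)u**2+523u-10983/4) + (0)
Last nonzero remainder: (523/4)u**2+523u-10983/4. Dividing through by 523/4 gives the monic gcd u**2+4u-21.
Cancel u**2+4u-21 from numerator and denominator to get the reduced form.

(u**2-3u+33)/(u**2-5u+16)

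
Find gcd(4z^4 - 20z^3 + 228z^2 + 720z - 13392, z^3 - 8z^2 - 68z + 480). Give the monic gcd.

z - 6

By polynomial division,
  4z^4 - 20z^3 + 228z^2 + 720z - 13392 = (4z + 12)(z^3 - 8z^2 - 68z + 480) + (596z^2 - 384z - 19152)
  z^3 - 8z^2 - 68z + 480 = ((1/596)z - 274/22201)(596z^2 - 384z - 19152) + (-(901472/22201)z + 5408832/22201)
  596z^2 - 384z - 19152 = (-(3307949/225368)z - 8858199/112684)(-(901472/22201)z + 5408832/22201) + (0)
Last nonzero remainder: -(901472/22201)z + 5408832/22201. Dividing through by -901472/22201 gives the monic gcd z - 6.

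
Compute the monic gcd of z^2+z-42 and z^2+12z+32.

1

Apply the Euclidean algorithm:
  z^2+z-42 = (z^2+12z+32) + (-11z-74)
  z^2+12z+32 = (-(1/11)z-58/121)(-11z-74) + (-420/121)
  -11z-74 = ((1331/420)z+4477/210)(-420/121) + (0)
The last nonzero remainder is the constant -420/121, so the polynomials are coprime and gcd = 1.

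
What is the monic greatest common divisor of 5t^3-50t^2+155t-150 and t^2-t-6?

t-3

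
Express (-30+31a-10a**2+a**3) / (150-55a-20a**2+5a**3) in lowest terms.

Apply the Euclidean algorithm:
  a**3-10a**2+31a-30 = (1/5)(5a**3-20a**2-55a+150) + (-6a**2+42a-60)
  5a**3-20a**2-55a+150 = (-(5/6)a-5/2)(-6a**2+42a-60) + (0)
Last nonzero remainder: -6a**2+42a-60. Dividing through by -6 gives the monic gcd a**2-7a+10.
Cancel a**2-7a+10 from numerator and denominator to get the reduced form.

(-3+a)/(15+5a)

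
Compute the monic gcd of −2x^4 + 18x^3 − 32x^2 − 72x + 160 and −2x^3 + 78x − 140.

x^2 − 7x + 10

Apply the Euclidean algorithm:
  −2x^4 + 18x^3 − 32x^2 − 72x + 160 = (x − 9)(−2x^3 + 78x − 140) + (−110x^2 + 770x − 1100)
  −2x^3 + 78x − 140 = ((1/55)x + 7/55)(−110x^2 + 770x − 1100) + (0)
Last nonzero remainder: −110x^2 + 770x − 1100. Dividing through by −110 gives the monic gcd x^2 − 7x + 10.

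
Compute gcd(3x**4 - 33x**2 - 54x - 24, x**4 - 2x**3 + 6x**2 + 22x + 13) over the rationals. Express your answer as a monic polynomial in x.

Apply the Euclidean algorithm:
  3x**4 - 33x**2 - 54x - 24 = (3)(x**4 - 2x**3 + 6x**2 + 22x + 13) + (6x**3 - 51x**2 - 120x - 63)
  x**4 - 2x**3 + 6x**2 + 22x + 13 = ((1/6)x + 13/12)(6x**3 - 51x**2 - 120x - 63) + ((325/4)x**2 + (325/2)x + 325/4)
  6x**3 - 51x**2 - 120x - 63 = ((24/325)x - 252/325)((325/4)x**2 + (325/2)x + 325/4) + (0)
Last nonzero remainder: (325/4)x**2 + (325/2)x + 325/4. Dividing through by 325/4 gives the monic gcd x**2 + 2x + 1.

x**2 + 2x + 1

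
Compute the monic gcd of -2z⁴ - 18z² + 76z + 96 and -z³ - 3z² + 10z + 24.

z - 3

Repeated division with remainder:
  -2z⁴ - 18z² + 76z + 96 = (2z - 6)(-z³ - 3z² + 10z + 24) + (-56z² + 88z + 240)
  -z³ - 3z² + 10z + 24 = ((1/56)z + 4/49)(-56z² + 88z + 240) + (-(72/49)z + 216/49)
  -56z² + 88z + 240 = ((343/9)z + 490/9)(-(72/49)z + 216/49) + (0)
Last nonzero remainder: -(72/49)z + 216/49. Dividing through by -72/49 gives the monic gcd z - 3.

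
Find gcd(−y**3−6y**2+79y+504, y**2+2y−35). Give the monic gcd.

y+7

Apply the Euclidean algorithm:
  −y**3−6y**2+79y+504 = (−y−4)(y**2+2y−35) + (52y+364)
  y**2+2y−35 = ((1/52)y−5/52)(52y+364) + (0)
Last nonzero remainder: 52y+364. Dividing through by 52 gives the monic gcd y+7.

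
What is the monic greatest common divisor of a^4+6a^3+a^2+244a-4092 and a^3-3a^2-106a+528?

Repeated division with remainder:
  a^4+6a^3+a^2+244a-4092 = (a+9)(a^3-3a^2-106a+528) + (134a^2+670a-8844)
  a^3-3a^2-106a+528 = ((1/134)a-4/67)(134a^2+670a-8844) + (0)
Last nonzero remainder: 134a^2+670a-8844. Dividing through by 134 gives the monic gcd a^2+5a-66.

a^2+5a-66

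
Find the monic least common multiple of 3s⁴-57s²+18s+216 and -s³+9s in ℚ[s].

By polynomial division,
  3s⁴-57s²+18s+216 = (-3s)(-s³+9s) + (-30s²+18s+216)
  -s³+9s = ((1/30)s+1/50)(-30s²+18s+216) + ((36/25)s-108/25)
  -30s²+18s+216 = (-(125/6)s-50)((36/25)s-108/25) + (0)
Last nonzero remainder: (36/25)s-108/25. Dividing through by 36/25 gives the monic gcd s-3.
Then lcm(f, g) = f·g / gcd(f, g); expanding and making the result monic gives the answer.

s⁶+3s⁵-19s⁴-51s³+90s²+216s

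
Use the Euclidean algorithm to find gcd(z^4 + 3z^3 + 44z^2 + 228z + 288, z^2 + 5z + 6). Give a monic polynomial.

By polynomial division,
  z^4 + 3z^3 + 44z^2 + 228z + 288 = (z^2 - 2z + 48)(z^2 + 5z + 6) + (0)
The last nonzero remainder z^2 + 5z + 6 is already monic.

z^2 + 5z + 6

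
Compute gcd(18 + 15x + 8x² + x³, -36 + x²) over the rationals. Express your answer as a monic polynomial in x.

6 + x

Repeated division with remainder:
  x³ + 8x² + 15x + 18 = (x + 8)(x² - 36) + (51x + 306)
  x² - 36 = ((1/51)x - 2/17)(51x + 306) + (0)
Last nonzero remainder: 51x + 306. Dividing through by 51 gives the monic gcd x + 6.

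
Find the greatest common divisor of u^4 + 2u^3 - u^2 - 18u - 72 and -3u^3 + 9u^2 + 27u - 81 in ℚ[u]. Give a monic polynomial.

u^2 - 9

By polynomial division,
  u^4 + 2u^3 - u^2 - 18u - 72 = (-(1/3)u - 5/3)(-3u^3 + 9u^2 + 27u - 81) + (23u^2 - 207)
  -3u^3 + 9u^2 + 27u - 81 = (-(3/23)u + 9/23)(23u^2 - 207) + (0)
Last nonzero remainder: 23u^2 - 207. Dividing through by 23 gives the monic gcd u^2 - 9.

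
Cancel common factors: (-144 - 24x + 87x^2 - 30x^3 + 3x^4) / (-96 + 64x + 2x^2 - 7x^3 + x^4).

Euclidean algorithm in ℚ[x]:
  3x^4 - 30x^3 + 87x^2 - 24x - 144 = (3)(x^4 - 7x^3 + 2x^2 + 64x - 96) + (-9x^3 + 81x^2 - 216x + 144)
  x^4 - 7x^3 + 2x^2 + 64x - 96 = (-(1/9)x - 2/9)(-9x^3 + 81x^2 - 216x + 144) + (-4x^2 + 32x - 64)
  -9x^3 + 81x^2 - 216x + 144 = ((9/4)x - 9/4)(-4x^2 + 32x - 64) + (0)
Last nonzero remainder: -4x^2 + 32x - 64. Dividing through by -4 gives the monic gcd x^2 - 8x + 16.
Cancel x^2 - 8x + 16 from numerator and denominator to get the reduced form.

(-9 - 6x + 3x^2)/(-6 + x + x^2)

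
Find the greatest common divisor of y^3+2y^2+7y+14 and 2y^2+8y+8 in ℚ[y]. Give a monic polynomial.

y+2

Apply the Euclidean algorithm:
  y^3+2y^2+7y+14 = ((1/2)y-1)(2y^2+8y+8) + (11y+22)
  2y^2+8y+8 = ((2/11)y+4/11)(11y+22) + (0)
Last nonzero remainder: 11y+22. Dividing through by 11 gives the monic gcd y+2.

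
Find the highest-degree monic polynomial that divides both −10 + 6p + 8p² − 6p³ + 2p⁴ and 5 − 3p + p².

5 − 3p + p²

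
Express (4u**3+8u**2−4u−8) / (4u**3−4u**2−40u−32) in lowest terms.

(u−1)/(u−4)

Repeated division with remainder:
  4u**3+8u**2−4u−8 = (4u**3−4u**2−40u−32) + (12u**2+36u+24)
  4u**3−4u**2−40u−32 = ((1/3)u−4/3)(12u**2+36u+24) + (0)
Last nonzero remainder: 12u**2+36u+24. Dividing through by 12 gives the monic gcd u**2+3u+2.
Cancel u**2+3u+2 from numerator and denominator to get the reduced form.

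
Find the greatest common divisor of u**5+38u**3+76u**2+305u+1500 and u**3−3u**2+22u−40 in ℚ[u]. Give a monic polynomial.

Euclidean algorithm in ℚ[u]:
  u**5+38u**3+76u**2+305u+1500 = (u**2+3u+25)(u**3−3u**2+22u−40) + (125u**2−125u+2500)
  u**3−3u**2+22u−40 = ((1/125)u−2/125)(125u**2−125u+2500) + (0)
Last nonzero remainder: 125u**2−125u+2500. Dividing through by 125 gives the monic gcd u**2−u+20.

u**2−u+20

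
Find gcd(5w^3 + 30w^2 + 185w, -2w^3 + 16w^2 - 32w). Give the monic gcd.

w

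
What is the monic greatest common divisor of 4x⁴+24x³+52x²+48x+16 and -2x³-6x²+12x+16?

x+1

Repeated division with remainder:
  4x⁴+24x³+52x²+48x+16 = (-2x-6)(-2x³-6x²+12x+16) + (40x²+152x+112)
  -2x³-6x²+12x+16 = (-(1/20)x+1/25)(40x²+152x+112) + ((288/25)x+288/25)
  40x²+152x+112 = ((125/36)x+175/18)((288/25)x+288/25) + (0)
Last nonzero remainder: (288/25)x+288/25. Dividing through by 288/25 gives the monic gcd x+1.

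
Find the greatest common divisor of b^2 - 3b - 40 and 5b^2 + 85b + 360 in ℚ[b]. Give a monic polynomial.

1

By polynomial division,
  b^2 - 3b - 40 = (1/5)(5b^2 + 85b + 360) + (-20b - 112)
  5b^2 + 85b + 360 = (-(1/4)b - 57/20)(-20b - 112) + (204/5)
  -20b - 112 = (-(25/51)b - 140/51)(204/5) + (0)
The last nonzero remainder is the constant 204/5, so the polynomials are coprime and gcd = 1.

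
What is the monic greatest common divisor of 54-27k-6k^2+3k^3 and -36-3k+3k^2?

3+k

Apply the Euclidean algorithm:
  3k^3-6k^2-27k+54 = (k-1)(3k^2-3k-36) + (6k+18)
  3k^2-3k-36 = ((1/2)k-2)(6k+18) + (0)
Last nonzero remainder: 6k+18. Dividing through by 6 gives the monic gcd k+3.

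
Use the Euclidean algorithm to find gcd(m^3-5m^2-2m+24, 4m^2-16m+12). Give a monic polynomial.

m-3

Apply the Euclidean algorithm:
  m^3-5m^2-2m+24 = ((1/4)m-1/4)(4m^2-16m+12) + (-9m+27)
  4m^2-16m+12 = (-(4/9)m+4/9)(-9m+27) + (0)
Last nonzero remainder: -9m+27. Dividing through by -9 gives the monic gcd m-3.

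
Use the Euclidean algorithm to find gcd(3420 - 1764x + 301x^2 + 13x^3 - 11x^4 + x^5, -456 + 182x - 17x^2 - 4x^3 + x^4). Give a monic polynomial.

Repeated division with remainder:
  x^5 - 11x^4 + 13x^3 + 301x^2 - 1764x + 3420 = (x - 7)(x^4 - 4x^3 - 17x^2 + 182x - 456) + (2x^3 - 34x + 228)
  x^4 - 4x^3 - 17x^2 + 182x - 456 = ((1/2)x - 2)(2x^3 - 34x + 228) + (0)
Last nonzero remainder: 2x^3 - 34x + 228. Dividing through by 2 gives the monic gcd x^3 - 17x + 114.

114 - 17x + x^3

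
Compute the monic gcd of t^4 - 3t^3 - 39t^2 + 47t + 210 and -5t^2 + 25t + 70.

t^2 - 5t - 14

Euclidean algorithm in ℚ[t]:
  t^4 - 3t^3 - 39t^2 + 47t + 210 = (-(1/5)t^2 - (2/5)t + 3)(-5t^2 + 25t + 70) + (0)
Last nonzero remainder: -5t^2 + 25t + 70. Dividing through by -5 gives the monic gcd t^2 - 5t - 14.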